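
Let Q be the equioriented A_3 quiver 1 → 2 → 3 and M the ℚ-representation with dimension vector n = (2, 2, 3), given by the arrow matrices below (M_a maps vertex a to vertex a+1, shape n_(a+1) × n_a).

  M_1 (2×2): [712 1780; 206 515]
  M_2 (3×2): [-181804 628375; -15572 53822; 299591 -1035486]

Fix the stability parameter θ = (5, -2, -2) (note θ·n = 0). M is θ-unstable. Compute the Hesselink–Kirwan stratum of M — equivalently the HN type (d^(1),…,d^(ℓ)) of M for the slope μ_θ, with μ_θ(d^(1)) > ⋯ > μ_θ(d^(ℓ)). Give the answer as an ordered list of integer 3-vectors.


Via rank(M_{q-1}∘⋯∘M_p): M ≅ I[1,1], I[1,3], I[2,3], I[3,3].
μ_θ-semistable layers: μ^(1)=5; μ^(2)=1/3; μ^(3)=-2

((1, 0, 0); (1, 1, 1); (0, 1, 2))


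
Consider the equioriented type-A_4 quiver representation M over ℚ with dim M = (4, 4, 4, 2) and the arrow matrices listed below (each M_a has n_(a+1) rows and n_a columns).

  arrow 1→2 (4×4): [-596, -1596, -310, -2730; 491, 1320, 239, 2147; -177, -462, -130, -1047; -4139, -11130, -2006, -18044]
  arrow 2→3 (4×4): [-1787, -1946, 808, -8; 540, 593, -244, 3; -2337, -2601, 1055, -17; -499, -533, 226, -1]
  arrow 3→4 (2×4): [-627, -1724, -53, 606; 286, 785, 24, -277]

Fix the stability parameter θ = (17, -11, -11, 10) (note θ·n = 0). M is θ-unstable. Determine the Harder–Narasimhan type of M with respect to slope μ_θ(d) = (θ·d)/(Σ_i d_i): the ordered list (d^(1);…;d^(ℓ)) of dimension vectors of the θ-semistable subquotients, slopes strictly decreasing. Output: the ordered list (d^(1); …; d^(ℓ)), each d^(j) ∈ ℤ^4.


Barcode: M ≅ I[1,1], I[1,3], I[1,4]^2, I[2,2], I[3,3]. HN layers by μ_θ (4 steps, strictly decreasing):
  μ^(1)=17; μ^(2)=10; μ^(3)=-5/3; μ^(4)=-11

((1, 0, 0, 0); (0, 0, 0, 2); (3, 3, 3, 0); (0, 1, 1, 0))


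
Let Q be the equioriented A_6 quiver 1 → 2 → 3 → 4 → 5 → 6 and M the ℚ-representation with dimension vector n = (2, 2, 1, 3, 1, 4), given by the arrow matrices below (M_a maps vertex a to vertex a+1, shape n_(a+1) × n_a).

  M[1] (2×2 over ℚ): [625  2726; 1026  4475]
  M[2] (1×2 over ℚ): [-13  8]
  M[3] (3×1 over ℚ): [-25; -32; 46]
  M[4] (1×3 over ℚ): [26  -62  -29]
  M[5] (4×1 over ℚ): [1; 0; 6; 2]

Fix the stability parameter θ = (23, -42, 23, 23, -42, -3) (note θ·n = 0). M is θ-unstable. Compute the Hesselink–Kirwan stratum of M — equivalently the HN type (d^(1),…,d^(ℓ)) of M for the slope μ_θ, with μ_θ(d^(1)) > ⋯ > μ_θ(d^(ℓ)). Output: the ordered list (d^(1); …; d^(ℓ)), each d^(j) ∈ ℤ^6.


Via rank(M_{q-1}∘⋯∘M_p): M ≅ I[1,2], I[1,4], I[4,4], I[4,6], I[6,6]^3.
μ_θ-semistable layers: μ^(1)=23; μ^(2)=-3; μ^(3)=-19/2

((0, 0, 1, 2, 0, 0); (0, 0, 0, 0, 0, 4); (2, 2, 0, 1, 1, 0))


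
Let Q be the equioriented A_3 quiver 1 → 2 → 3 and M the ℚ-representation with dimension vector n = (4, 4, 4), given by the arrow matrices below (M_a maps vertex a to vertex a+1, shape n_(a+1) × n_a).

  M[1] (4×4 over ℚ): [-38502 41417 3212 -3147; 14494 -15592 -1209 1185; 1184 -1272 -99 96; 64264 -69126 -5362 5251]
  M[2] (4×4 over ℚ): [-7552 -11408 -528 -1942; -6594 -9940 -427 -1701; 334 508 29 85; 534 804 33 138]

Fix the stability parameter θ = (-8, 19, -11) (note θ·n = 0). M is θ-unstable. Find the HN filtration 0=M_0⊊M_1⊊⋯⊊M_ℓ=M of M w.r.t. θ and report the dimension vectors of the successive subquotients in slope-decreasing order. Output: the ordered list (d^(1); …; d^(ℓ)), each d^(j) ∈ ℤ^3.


Interval decomposition of M: I[1,2]^2, I[1,3]^2, I[3,3]^2.
HN type (ℓ=4): μ^(1)=19; μ^(2)=4; μ^(3)=-8; μ^(4)=-11

((0, 2, 0); (0, 2, 2); (4, 0, 0); (0, 0, 2))


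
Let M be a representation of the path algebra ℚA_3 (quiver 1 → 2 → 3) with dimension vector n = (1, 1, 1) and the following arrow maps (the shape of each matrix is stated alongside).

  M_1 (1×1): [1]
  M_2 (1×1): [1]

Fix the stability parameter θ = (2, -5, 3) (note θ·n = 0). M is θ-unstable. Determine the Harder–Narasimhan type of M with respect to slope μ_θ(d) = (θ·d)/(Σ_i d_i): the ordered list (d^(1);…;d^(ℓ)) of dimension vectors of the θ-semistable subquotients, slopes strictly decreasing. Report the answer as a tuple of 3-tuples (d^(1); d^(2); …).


Via rank(M_{q-1}∘⋯∘M_p): M ≅ I[1,3].
μ_θ-semistable layers: μ^(1)=3; μ^(2)=-3/2

((0, 0, 1); (1, 1, 0))


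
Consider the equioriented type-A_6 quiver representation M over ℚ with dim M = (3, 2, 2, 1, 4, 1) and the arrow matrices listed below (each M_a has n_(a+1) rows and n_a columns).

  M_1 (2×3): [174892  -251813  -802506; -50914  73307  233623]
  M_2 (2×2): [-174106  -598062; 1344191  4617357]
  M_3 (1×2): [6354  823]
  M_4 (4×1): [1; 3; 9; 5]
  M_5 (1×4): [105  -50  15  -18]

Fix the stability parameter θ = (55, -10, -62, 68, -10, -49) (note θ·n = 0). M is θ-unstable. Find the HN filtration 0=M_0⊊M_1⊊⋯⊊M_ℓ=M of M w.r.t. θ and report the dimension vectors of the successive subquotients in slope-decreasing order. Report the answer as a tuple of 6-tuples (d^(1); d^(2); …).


Via rank(M_{q-1}∘⋯∘M_p): M ≅ I[1,1], I[1,2], I[1,5], I[3,3], I[5,5]^2, I[5,6].
μ_θ-semistable layers: μ^(1)=55; μ^(2)=29; μ^(3)=45/2; μ^(4)=-17/3; μ^(5)=-10; μ^(6)=-59/2; μ^(7)=-62

((1, 0, 0, 0, 0, 0); (0, 0, 0, 1, 1, 0); (1, 1, 0, 0, 0, 0); (1, 1, 1, 0, 0, 0); (0, 0, 0, 0, 2, 0); (0, 0, 0, 0, 1, 1); (0, 0, 1, 0, 0, 0))


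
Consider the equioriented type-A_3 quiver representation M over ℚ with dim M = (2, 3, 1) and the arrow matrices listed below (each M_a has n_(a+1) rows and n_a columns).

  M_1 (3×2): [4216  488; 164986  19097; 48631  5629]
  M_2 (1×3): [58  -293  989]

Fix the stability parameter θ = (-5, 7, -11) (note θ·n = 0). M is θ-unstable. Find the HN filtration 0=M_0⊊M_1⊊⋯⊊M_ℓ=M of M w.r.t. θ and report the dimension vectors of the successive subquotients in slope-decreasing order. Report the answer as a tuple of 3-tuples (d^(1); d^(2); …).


Interval decomposition of M: I[1,2], I[1,3], I[2,2].
HN type (ℓ=3): μ^(1)=7; μ^(2)=-2; μ^(3)=-5

((0, 2, 0); (0, 1, 1); (2, 0, 0))


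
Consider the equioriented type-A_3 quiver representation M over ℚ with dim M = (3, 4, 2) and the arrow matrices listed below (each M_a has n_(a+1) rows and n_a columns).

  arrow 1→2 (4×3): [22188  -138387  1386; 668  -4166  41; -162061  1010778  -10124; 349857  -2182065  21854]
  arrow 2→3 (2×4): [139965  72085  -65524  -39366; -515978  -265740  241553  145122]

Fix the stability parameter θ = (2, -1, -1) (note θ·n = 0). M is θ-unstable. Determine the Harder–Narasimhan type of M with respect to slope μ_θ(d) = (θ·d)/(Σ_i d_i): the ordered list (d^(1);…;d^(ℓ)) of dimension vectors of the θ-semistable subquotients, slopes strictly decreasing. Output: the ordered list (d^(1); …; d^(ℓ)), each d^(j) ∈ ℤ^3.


Via rank(M_{q-1}∘⋯∘M_p): M ≅ I[1,2], I[1,3]^2, I[2,2].
μ_θ-semistable layers: μ^(1)=1/2; μ^(2)=0; μ^(3)=-1

((1, 1, 0); (2, 2, 2); (0, 1, 0))


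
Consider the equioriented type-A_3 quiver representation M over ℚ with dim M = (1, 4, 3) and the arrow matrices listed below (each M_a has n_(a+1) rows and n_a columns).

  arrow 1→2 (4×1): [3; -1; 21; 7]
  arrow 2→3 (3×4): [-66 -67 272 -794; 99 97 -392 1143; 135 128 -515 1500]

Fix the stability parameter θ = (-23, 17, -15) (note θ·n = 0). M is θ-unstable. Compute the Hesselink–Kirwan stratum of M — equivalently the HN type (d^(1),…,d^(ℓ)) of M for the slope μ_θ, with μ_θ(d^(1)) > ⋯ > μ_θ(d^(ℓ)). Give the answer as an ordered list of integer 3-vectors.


Barcode: M ≅ I[1,3], I[2,2], I[2,3]^2. HN layers by μ_θ (3 steps, strictly decreasing):
  μ^(1)=17; μ^(2)=1; μ^(3)=-23

((0, 1, 0); (0, 3, 3); (1, 0, 0))


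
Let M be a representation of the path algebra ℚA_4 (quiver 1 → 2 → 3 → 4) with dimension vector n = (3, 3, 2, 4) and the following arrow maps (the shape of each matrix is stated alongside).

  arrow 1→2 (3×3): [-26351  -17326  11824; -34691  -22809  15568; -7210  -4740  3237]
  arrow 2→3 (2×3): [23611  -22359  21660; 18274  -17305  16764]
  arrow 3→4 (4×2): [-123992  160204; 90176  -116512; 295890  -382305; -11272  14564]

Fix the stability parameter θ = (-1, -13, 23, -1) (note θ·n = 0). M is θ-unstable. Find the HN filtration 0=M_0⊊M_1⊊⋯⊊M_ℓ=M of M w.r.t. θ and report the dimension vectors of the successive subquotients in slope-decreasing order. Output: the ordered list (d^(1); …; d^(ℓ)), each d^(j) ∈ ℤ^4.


Interval decomposition of M: I[1,2], I[1,3], I[1,4], I[4,4]^3.
HN type (ℓ=4): μ^(1)=23; μ^(2)=11; μ^(3)=-1; μ^(4)=-7

((0, 0, 1, 0); (0, 0, 1, 1); (0, 0, 0, 3); (3, 3, 0, 0))


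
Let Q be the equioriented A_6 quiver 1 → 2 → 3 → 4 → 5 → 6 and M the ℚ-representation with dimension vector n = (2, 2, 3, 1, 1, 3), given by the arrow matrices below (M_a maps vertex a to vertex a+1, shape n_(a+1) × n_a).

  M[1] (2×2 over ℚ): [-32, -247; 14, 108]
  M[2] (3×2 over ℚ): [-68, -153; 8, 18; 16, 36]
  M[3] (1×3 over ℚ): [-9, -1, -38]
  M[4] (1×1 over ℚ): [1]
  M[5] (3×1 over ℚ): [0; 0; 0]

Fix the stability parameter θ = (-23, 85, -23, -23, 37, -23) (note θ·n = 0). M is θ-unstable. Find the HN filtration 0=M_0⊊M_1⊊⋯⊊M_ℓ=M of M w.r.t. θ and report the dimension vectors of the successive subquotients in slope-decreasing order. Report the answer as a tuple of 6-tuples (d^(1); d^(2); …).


Via rank(M_{q-1}∘⋯∘M_p): M ≅ I[1,2], I[1,5], I[3,3]^2, I[6,6]^3.
μ_θ-semistable layers: μ^(1)=85; μ^(2)=37; μ^(3)=13; μ^(4)=-23

((0, 1, 0, 0, 0, 0); (0, 0, 0, 0, 1, 0); (0, 1, 1, 1, 0, 0); (2, 0, 2, 0, 0, 3))


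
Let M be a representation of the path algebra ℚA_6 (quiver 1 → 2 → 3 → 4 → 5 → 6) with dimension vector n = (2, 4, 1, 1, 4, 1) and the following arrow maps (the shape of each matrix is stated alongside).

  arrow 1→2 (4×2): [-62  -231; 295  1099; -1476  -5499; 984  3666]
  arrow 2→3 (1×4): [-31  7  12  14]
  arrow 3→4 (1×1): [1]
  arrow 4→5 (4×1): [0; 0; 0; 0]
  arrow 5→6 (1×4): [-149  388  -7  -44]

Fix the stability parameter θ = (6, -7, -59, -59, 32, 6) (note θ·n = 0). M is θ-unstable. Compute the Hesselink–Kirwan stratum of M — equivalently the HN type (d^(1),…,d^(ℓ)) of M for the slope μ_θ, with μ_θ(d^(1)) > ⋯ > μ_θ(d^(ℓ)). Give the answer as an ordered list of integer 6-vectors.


Via rank(M_{q-1}∘⋯∘M_p): M ≅ I[1,2], I[1,4], I[2,2]^2, I[5,5]^3, I[5,6].
μ_θ-semistable layers: μ^(1)=32; μ^(2)=19; μ^(3)=-1/2; μ^(4)=-7; μ^(5)=-119/4

((0, 0, 0, 0, 3, 0); (0, 0, 0, 0, 1, 1); (1, 1, 0, 0, 0, 0); (0, 2, 0, 0, 0, 0); (1, 1, 1, 1, 0, 0))


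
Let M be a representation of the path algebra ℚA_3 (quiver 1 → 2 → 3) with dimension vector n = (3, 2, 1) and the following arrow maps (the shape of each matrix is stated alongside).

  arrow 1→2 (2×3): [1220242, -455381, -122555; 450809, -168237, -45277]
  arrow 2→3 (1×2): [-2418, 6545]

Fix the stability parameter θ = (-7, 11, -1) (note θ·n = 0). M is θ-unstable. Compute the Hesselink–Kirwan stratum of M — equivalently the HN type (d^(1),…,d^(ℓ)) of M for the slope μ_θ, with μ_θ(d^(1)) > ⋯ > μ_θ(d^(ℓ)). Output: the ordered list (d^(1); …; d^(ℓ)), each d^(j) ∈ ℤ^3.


Barcode: M ≅ I[1,1], I[1,2], I[1,3]. HN layers by μ_θ (3 steps, strictly decreasing):
  μ^(1)=11; μ^(2)=5; μ^(3)=-7

((0, 1, 0); (0, 1, 1); (3, 0, 0))


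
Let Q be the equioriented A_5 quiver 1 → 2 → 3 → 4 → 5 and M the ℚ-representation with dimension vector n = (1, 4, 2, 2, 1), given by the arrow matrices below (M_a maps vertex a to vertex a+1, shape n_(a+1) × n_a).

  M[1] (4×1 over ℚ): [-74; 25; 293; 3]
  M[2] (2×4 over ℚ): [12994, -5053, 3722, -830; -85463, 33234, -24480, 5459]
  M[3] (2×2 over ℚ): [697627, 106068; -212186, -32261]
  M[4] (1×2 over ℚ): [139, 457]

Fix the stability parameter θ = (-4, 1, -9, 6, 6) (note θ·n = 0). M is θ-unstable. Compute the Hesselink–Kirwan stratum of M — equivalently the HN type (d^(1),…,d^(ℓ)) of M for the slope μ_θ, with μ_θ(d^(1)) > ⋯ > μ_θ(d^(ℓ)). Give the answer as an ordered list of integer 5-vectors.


Interval decomposition of M: I[1,4], I[2,2]^2, I[2,5].
HN type (ℓ=3): μ^(1)=6; μ^(2)=1; μ^(3)=-4

((0, 0, 0, 2, 1); (0, 2, 0, 0, 0); (1, 2, 2, 0, 0))


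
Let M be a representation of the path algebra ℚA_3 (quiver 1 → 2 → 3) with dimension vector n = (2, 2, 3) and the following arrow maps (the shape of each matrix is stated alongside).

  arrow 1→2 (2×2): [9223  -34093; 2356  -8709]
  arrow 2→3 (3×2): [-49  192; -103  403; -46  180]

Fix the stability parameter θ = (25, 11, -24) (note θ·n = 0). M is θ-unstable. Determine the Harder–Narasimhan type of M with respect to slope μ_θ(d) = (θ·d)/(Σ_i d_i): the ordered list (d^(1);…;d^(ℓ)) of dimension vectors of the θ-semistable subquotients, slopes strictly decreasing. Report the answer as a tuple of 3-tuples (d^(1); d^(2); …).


Via rank(M_{q-1}∘⋯∘M_p): M ≅ I[1,3]^2, I[3,3].
μ_θ-semistable layers: μ^(1)=4; μ^(2)=-24

((2, 2, 2); (0, 0, 1))


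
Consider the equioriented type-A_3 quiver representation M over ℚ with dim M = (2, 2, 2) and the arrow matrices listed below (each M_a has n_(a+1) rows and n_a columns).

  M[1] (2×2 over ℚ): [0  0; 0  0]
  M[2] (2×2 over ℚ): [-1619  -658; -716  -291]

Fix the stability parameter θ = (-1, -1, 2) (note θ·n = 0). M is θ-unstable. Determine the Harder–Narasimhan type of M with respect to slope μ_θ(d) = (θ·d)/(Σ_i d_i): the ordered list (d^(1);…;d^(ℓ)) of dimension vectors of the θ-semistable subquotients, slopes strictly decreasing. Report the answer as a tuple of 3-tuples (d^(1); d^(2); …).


Interval decomposition of M: I[1,1]^2, I[2,3]^2.
HN type (ℓ=2): μ^(1)=2; μ^(2)=-1

((0, 0, 2); (2, 2, 0))


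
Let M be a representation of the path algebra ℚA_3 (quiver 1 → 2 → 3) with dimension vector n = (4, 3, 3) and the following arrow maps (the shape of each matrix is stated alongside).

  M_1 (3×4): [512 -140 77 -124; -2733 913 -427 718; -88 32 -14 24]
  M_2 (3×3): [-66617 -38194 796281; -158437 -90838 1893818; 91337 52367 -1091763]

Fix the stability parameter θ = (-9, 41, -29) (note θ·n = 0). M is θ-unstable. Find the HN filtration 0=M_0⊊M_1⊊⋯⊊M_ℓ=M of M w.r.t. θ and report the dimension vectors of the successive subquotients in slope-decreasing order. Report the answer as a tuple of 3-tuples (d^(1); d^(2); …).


Interval decomposition of M: I[1,1]^2, I[1,3]^2, I[2,3].
HN type (ℓ=2): μ^(1)=6; μ^(2)=-9

((0, 3, 3); (4, 0, 0))


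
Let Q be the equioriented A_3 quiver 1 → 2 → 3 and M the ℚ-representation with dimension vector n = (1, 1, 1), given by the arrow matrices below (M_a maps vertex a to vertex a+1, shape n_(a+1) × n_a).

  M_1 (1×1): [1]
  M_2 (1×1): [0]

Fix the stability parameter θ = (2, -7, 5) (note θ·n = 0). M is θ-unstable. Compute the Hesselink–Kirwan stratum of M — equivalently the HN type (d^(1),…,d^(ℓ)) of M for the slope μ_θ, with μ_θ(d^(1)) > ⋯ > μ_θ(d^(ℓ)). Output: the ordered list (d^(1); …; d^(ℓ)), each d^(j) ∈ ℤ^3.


Via rank(M_{q-1}∘⋯∘M_p): M ≅ I[1,2], I[3,3].
μ_θ-semistable layers: μ^(1)=5; μ^(2)=-5/2

((0, 0, 1); (1, 1, 0))


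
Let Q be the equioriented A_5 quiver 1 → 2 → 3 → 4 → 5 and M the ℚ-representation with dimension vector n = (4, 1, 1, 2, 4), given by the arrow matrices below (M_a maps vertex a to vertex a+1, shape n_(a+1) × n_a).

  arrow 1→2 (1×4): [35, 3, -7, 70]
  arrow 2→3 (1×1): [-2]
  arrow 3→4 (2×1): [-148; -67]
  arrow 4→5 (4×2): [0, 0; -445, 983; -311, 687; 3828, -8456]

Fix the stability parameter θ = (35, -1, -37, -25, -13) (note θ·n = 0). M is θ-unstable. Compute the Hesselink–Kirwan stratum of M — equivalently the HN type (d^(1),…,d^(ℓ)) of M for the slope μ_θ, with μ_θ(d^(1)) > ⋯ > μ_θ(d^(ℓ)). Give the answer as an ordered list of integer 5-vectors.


Barcode: M ≅ I[1,1]^3, I[1,5], I[4,5], I[5,5]^2. HN layers by μ_θ (4 steps, strictly decreasing):
  μ^(1)=35; μ^(2)=-41/5; μ^(3)=-13; μ^(4)=-25

((3, 0, 0, 0, 0); (1, 1, 1, 1, 1); (0, 0, 0, 0, 3); (0, 0, 0, 1, 0))


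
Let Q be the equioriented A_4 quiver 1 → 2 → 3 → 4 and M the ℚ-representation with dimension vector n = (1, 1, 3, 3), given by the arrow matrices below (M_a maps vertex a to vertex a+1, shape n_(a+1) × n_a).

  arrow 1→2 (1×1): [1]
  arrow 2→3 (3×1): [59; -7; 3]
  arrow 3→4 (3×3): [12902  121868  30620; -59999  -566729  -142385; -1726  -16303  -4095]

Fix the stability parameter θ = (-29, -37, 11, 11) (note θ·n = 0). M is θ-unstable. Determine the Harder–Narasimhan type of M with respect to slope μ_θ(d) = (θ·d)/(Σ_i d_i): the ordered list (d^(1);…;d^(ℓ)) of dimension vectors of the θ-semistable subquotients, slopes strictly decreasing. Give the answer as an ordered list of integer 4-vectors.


Via rank(M_{q-1}∘⋯∘M_p): M ≅ I[1,4], I[3,3], I[3,4], I[4,4].
μ_θ-semistable layers: μ^(1)=11; μ^(2)=-33

((0, 0, 3, 3); (1, 1, 0, 0))


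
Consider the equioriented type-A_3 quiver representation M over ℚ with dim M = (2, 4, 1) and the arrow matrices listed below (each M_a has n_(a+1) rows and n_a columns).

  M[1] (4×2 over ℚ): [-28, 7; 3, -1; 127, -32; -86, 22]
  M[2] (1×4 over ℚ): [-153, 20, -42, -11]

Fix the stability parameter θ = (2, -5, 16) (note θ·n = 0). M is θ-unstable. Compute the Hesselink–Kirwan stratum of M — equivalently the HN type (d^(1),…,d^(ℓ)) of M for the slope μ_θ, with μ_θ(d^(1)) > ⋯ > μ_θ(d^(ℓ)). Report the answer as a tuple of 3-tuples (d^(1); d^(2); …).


Via rank(M_{q-1}∘⋯∘M_p): M ≅ I[1,2], I[1,3], I[2,2]^2.
μ_θ-semistable layers: μ^(1)=16; μ^(2)=-3/2; μ^(3)=-5

((0, 0, 1); (2, 2, 0); (0, 2, 0))


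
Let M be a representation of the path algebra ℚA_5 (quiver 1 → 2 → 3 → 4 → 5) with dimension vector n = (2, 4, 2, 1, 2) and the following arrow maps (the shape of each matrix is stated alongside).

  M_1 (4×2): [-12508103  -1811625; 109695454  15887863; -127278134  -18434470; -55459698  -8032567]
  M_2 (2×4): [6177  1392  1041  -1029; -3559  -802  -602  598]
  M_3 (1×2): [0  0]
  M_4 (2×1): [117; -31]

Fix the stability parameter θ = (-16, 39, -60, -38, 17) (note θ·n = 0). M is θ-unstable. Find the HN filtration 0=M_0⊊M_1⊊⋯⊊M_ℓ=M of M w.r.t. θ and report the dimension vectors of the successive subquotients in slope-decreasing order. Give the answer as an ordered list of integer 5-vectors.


Barcode: M ≅ I[1,3]^2, I[2,2]^2, I[4,5], I[5,5]. HN layers by μ_θ (5 steps, strictly decreasing):
  μ^(1)=39; μ^(2)=17; μ^(3)=-21/2; μ^(4)=-16; μ^(5)=-38

((0, 2, 0, 0, 0); (0, 0, 0, 0, 2); (0, 2, 2, 0, 0); (2, 0, 0, 0, 0); (0, 0, 0, 1, 0))


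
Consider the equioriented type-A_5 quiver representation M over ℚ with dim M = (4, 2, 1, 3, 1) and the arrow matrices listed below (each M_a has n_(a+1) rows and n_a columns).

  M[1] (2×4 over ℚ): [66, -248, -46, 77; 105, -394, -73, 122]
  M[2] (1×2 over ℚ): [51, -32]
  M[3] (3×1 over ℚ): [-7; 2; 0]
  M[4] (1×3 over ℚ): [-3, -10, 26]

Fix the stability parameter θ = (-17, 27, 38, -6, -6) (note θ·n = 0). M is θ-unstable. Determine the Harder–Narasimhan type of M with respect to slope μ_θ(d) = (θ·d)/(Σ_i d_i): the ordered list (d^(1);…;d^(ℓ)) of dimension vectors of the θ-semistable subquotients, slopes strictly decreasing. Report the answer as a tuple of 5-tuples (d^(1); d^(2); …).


Barcode: M ≅ I[1,1]^2, I[1,2], I[1,5], I[4,4]^2. HN layers by μ_θ (4 steps, strictly decreasing):
  μ^(1)=27; μ^(2)=53/4; μ^(3)=-6; μ^(4)=-17

((0, 1, 0, 0, 0); (0, 1, 1, 1, 1); (0, 0, 0, 2, 0); (4, 0, 0, 0, 0))


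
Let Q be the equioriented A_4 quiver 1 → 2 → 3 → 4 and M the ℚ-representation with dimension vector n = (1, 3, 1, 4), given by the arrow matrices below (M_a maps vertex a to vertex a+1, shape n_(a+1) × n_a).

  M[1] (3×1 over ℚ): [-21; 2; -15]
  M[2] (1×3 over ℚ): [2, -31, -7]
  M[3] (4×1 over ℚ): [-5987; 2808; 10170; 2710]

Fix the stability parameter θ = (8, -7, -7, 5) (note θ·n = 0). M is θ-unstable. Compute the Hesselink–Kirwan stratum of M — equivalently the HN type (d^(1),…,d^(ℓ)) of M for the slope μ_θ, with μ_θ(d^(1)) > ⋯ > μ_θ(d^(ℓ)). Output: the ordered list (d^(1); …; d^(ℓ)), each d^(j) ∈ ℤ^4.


Barcode: M ≅ I[1,4], I[2,2]^2, I[4,4]^3. HN layers by μ_θ (3 steps, strictly decreasing):
  μ^(1)=5; μ^(2)=-2; μ^(3)=-7

((0, 0, 0, 4); (1, 1, 1, 0); (0, 2, 0, 0))


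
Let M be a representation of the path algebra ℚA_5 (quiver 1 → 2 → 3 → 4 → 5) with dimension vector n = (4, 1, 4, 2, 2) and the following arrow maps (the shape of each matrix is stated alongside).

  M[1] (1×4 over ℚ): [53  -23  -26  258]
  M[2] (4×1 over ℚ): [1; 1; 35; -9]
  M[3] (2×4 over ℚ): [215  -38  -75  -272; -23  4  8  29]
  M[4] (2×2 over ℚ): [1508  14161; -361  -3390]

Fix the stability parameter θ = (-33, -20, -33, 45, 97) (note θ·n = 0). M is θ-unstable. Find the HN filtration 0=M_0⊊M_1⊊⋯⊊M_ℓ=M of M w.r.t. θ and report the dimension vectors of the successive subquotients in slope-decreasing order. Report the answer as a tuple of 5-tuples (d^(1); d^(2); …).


Barcode: M ≅ I[1,1]^3, I[1,3], I[3,3], I[3,5]^2. HN layers by μ_θ (4 steps, strictly decreasing):
  μ^(1)=97; μ^(2)=45; μ^(3)=-53/2; μ^(4)=-33

((0, 0, 0, 0, 2); (0, 0, 0, 2, 0); (0, 1, 1, 0, 0); (4, 0, 3, 0, 0))


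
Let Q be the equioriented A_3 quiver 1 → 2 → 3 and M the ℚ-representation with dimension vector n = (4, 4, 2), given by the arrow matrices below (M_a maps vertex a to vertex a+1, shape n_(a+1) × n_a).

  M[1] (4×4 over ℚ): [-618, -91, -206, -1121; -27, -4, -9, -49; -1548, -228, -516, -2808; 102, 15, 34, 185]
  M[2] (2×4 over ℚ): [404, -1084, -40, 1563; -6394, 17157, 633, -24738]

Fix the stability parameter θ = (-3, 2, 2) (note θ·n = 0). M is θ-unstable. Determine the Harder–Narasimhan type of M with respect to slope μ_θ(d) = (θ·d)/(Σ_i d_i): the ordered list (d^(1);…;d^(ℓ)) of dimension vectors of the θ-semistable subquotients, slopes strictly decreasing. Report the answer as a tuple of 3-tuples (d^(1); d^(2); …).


Via rank(M_{q-1}∘⋯∘M_p): M ≅ I[1,1]^2, I[1,3]^2, I[2,2]^2.
μ_θ-semistable layers: μ^(1)=2; μ^(2)=-3

((0, 4, 2); (4, 0, 0))


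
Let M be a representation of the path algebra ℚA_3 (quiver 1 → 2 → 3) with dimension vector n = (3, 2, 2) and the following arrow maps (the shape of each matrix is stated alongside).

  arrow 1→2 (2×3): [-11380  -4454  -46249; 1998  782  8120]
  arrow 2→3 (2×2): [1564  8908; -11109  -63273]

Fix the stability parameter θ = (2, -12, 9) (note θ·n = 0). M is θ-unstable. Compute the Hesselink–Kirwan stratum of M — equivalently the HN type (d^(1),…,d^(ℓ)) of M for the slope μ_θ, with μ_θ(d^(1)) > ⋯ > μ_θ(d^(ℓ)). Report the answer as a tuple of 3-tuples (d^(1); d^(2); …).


Barcode: M ≅ I[1,1], I[1,2], I[1,3], I[3,3]. HN layers by μ_θ (3 steps, strictly decreasing):
  μ^(1)=9; μ^(2)=2; μ^(3)=-5

((0, 0, 2); (1, 0, 0); (2, 2, 0))


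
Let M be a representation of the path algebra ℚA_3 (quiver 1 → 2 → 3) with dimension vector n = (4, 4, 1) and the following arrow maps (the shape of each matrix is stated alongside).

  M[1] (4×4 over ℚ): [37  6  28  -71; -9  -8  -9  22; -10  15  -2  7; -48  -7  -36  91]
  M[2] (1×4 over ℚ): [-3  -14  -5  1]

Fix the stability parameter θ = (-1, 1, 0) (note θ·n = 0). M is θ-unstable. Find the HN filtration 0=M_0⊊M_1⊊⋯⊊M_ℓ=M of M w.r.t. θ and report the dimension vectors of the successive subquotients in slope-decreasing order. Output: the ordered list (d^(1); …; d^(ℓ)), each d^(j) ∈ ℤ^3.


Via rank(M_{q-1}∘⋯∘M_p): M ≅ I[1,2]^3, I[1,3].
μ_θ-semistable layers: μ^(1)=1; μ^(2)=1/2; μ^(3)=-1

((0, 3, 0); (0, 1, 1); (4, 0, 0))


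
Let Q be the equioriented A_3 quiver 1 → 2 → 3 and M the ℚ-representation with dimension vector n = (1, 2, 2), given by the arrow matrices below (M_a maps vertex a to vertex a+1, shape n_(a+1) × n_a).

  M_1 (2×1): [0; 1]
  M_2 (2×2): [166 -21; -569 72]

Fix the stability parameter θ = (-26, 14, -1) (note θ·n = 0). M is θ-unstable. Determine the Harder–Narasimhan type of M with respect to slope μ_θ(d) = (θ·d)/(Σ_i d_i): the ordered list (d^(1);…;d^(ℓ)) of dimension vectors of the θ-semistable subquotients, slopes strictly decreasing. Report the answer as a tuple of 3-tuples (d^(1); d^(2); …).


Via rank(M_{q-1}∘⋯∘M_p): M ≅ I[1,3], I[2,3].
μ_θ-semistable layers: μ^(1)=13/2; μ^(2)=-26

((0, 2, 2); (1, 0, 0))


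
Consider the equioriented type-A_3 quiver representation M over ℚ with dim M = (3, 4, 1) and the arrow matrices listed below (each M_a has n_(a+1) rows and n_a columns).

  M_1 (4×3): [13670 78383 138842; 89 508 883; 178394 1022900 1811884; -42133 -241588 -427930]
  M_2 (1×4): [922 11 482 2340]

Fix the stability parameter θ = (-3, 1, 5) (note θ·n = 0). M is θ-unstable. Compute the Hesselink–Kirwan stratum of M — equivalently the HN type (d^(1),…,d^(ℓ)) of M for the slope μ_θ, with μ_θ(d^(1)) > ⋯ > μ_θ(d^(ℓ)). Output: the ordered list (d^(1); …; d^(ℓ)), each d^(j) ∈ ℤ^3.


Via rank(M_{q-1}∘⋯∘M_p): M ≅ I[1,2]^2, I[1,3], I[2,2].
μ_θ-semistable layers: μ^(1)=5; μ^(2)=1; μ^(3)=-3

((0, 0, 1); (0, 4, 0); (3, 0, 0))


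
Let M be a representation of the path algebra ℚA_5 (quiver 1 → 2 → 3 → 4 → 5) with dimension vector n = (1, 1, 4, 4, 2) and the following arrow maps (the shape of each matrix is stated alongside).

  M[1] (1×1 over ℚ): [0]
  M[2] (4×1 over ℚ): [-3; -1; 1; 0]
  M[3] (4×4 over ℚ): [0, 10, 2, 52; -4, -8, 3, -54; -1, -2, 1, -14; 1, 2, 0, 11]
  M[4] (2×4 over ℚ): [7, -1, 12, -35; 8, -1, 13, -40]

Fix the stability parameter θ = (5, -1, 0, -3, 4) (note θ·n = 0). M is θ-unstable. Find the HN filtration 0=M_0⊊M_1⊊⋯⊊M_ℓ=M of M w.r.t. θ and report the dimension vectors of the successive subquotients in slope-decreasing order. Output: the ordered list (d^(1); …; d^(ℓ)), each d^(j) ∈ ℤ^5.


Barcode: M ≅ I[1,1], I[2,5], I[3,4]^2, I[3,5]. HN layers by μ_θ (4 steps, strictly decreasing):
  μ^(1)=5; μ^(2)=4; μ^(3)=-4/3; μ^(4)=-3/2

((1, 0, 0, 0, 0); (0, 0, 0, 0, 2); (0, 1, 1, 1, 0); (0, 0, 3, 3, 0))


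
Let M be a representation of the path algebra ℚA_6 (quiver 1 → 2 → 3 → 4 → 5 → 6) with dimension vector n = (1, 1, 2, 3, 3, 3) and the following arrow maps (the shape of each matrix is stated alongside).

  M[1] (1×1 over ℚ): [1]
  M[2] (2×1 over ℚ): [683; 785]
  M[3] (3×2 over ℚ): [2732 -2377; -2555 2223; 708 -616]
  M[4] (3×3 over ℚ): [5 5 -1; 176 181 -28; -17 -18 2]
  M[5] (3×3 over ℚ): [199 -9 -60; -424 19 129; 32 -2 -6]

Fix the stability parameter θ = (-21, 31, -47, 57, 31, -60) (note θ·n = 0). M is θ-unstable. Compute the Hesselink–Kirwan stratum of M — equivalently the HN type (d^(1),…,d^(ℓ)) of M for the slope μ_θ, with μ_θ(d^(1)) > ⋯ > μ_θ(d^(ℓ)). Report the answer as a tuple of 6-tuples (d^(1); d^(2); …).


Interval decomposition of M: I[1,6], I[3,6], I[4,5], I[6,6].
HN type (ℓ=6): μ^(1)=44; μ^(2)=28/3; μ^(3)=-8; μ^(4)=-21; μ^(5)=-47; μ^(6)=-60

((0, 0, 0, 1, 1, 0); (0, 0, 0, 2, 2, 2); (0, 1, 1, 0, 0, 0); (1, 0, 0, 0, 0, 0); (0, 0, 1, 0, 0, 0); (0, 0, 0, 0, 0, 1))


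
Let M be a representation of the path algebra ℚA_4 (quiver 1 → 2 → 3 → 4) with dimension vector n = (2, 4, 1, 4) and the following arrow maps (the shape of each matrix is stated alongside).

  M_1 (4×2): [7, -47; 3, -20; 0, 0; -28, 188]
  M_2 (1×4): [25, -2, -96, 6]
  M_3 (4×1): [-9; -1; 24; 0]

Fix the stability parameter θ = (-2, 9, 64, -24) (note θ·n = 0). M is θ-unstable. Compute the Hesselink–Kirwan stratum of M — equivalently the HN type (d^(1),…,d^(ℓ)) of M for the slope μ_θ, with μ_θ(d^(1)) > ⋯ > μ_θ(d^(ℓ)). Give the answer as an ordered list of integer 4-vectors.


Barcode: M ≅ I[1,2], I[1,4], I[2,2]^2, I[4,4]^3. HN layers by μ_θ (4 steps, strictly decreasing):
  μ^(1)=20; μ^(2)=9; μ^(3)=-2; μ^(4)=-24

((0, 0, 1, 1); (0, 4, 0, 0); (2, 0, 0, 0); (0, 0, 0, 3))


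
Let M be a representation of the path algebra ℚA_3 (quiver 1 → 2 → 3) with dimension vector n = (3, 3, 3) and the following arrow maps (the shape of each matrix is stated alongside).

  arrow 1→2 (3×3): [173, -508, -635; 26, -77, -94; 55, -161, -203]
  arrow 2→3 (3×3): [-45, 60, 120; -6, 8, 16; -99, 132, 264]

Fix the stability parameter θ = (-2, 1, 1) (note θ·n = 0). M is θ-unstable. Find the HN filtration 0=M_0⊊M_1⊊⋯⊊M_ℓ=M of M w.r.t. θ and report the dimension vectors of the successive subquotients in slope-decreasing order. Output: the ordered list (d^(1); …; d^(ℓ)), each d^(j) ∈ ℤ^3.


Via rank(M_{q-1}∘⋯∘M_p): M ≅ I[1,2]^2, I[1,3], I[3,3]^2.
μ_θ-semistable layers: μ^(1)=1; μ^(2)=-2

((0, 3, 3); (3, 0, 0))


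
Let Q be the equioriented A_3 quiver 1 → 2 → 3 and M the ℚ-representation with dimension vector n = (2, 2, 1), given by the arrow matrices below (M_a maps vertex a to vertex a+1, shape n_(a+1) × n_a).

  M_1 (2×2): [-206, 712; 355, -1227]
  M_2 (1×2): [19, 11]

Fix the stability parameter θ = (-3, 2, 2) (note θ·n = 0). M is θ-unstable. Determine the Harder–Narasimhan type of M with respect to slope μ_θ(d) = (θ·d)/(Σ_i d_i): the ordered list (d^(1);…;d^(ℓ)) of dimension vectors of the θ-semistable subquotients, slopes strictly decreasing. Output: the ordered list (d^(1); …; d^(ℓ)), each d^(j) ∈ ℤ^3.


Barcode: M ≅ I[1,2], I[1,3]. HN layers by μ_θ (2 steps, strictly decreasing):
  μ^(1)=2; μ^(2)=-3

((0, 2, 1); (2, 0, 0))


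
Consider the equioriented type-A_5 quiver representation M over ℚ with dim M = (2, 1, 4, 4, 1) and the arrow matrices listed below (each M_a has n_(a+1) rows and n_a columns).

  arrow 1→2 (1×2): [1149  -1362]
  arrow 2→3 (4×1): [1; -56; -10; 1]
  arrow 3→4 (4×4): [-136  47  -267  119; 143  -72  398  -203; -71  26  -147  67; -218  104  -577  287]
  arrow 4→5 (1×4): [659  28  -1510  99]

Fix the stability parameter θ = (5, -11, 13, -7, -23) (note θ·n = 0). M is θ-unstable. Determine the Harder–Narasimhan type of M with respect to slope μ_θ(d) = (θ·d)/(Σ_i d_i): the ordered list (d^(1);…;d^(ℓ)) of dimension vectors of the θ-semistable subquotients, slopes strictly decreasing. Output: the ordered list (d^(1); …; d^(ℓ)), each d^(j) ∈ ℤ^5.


Interval decomposition of M: I[1,1], I[1,4], I[3,4]^2, I[3,5].
HN type (ℓ=4): μ^(1)=5; μ^(2)=3; μ^(3)=-3; μ^(4)=-17/3

((1, 0, 0, 0, 0); (0, 0, 3, 3, 0); (1, 1, 0, 0, 0); (0, 0, 1, 1, 1))


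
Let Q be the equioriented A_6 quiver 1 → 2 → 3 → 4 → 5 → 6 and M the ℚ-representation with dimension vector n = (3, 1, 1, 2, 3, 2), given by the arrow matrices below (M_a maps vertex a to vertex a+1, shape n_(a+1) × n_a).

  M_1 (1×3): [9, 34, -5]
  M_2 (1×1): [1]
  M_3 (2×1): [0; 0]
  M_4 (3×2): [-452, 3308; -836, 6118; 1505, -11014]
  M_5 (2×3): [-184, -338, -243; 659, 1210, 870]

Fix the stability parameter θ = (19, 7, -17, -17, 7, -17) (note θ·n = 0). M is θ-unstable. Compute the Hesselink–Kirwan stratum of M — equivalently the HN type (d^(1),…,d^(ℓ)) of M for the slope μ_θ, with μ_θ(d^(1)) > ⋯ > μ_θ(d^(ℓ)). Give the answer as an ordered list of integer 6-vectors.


Via rank(M_{q-1}∘⋯∘M_p): M ≅ I[1,1]^2, I[1,3], I[4,5], I[4,6], I[5,6].
μ_θ-semistable layers: μ^(1)=19; μ^(2)=7; μ^(3)=3; μ^(4)=-5; μ^(5)=-17

((2, 0, 0, 0, 0, 0); (0, 0, 0, 0, 1, 0); (1, 1, 1, 0, 0, 0); (0, 0, 0, 0, 2, 2); (0, 0, 0, 2, 0, 0))


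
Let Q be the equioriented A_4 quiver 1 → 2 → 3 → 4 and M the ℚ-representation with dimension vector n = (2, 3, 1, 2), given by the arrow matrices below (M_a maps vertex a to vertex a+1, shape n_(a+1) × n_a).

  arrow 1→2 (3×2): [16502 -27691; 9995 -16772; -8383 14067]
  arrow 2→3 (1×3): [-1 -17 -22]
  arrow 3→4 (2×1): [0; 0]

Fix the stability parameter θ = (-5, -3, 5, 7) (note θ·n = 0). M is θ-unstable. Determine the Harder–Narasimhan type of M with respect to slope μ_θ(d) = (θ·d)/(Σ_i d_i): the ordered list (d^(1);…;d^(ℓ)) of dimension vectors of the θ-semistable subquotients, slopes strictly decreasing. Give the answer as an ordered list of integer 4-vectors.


Via rank(M_{q-1}∘⋯∘M_p): M ≅ I[1,2], I[1,3], I[2,2], I[4,4]^2.
μ_θ-semistable layers: μ^(1)=7; μ^(2)=5; μ^(3)=-3; μ^(4)=-5

((0, 0, 0, 2); (0, 0, 1, 0); (0, 3, 0, 0); (2, 0, 0, 0))


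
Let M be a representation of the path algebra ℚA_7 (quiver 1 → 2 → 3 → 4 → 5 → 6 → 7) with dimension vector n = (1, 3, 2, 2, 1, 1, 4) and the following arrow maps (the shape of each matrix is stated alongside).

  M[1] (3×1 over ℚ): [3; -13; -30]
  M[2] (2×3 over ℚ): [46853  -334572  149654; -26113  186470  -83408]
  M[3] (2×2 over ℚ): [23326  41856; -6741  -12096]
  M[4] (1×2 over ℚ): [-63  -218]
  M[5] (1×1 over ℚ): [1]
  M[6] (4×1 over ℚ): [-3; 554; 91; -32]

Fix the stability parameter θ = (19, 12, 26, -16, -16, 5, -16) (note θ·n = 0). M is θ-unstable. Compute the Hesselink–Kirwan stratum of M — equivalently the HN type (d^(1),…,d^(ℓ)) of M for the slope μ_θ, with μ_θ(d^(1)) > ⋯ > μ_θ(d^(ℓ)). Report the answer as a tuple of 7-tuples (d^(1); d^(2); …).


Via rank(M_{q-1}∘⋯∘M_p): M ≅ I[1,4], I[2,2], I[2,3], I[4,7], I[7,7]^3.
μ_θ-semistable layers: μ^(1)=26; μ^(2)=12; μ^(3)=41/4; μ^(4)=-11/2; μ^(5)=-16

((0, 0, 1, 0, 0, 0, 0); (0, 2, 0, 0, 0, 0, 0); (1, 1, 1, 1, 0, 0, 0); (0, 0, 0, 0, 0, 1, 1); (0, 0, 0, 1, 1, 0, 3))


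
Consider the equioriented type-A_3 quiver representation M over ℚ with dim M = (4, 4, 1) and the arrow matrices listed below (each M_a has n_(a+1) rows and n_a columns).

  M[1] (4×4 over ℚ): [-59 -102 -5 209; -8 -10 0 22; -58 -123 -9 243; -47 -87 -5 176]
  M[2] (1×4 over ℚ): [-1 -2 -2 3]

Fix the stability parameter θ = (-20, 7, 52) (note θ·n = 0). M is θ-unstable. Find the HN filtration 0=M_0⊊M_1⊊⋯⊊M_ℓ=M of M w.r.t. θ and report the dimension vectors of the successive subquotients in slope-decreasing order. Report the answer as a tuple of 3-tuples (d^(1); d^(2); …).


Interval decomposition of M: I[1,1], I[1,2]^2, I[1,3], I[2,2].
HN type (ℓ=3): μ^(1)=52; μ^(2)=7; μ^(3)=-20

((0, 0, 1); (0, 4, 0); (4, 0, 0))


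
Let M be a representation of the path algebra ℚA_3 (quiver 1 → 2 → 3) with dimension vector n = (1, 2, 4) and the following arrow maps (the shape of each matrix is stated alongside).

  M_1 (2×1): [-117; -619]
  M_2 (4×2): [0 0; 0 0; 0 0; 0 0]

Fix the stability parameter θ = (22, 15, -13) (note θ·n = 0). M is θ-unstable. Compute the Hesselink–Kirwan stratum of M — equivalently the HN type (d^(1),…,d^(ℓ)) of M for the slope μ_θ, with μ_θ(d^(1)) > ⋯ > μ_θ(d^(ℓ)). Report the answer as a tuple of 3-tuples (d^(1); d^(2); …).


Via rank(M_{q-1}∘⋯∘M_p): M ≅ I[1,2], I[2,2], I[3,3]^4.
μ_θ-semistable layers: μ^(1)=37/2; μ^(2)=15; μ^(3)=-13

((1, 1, 0); (0, 1, 0); (0, 0, 4))


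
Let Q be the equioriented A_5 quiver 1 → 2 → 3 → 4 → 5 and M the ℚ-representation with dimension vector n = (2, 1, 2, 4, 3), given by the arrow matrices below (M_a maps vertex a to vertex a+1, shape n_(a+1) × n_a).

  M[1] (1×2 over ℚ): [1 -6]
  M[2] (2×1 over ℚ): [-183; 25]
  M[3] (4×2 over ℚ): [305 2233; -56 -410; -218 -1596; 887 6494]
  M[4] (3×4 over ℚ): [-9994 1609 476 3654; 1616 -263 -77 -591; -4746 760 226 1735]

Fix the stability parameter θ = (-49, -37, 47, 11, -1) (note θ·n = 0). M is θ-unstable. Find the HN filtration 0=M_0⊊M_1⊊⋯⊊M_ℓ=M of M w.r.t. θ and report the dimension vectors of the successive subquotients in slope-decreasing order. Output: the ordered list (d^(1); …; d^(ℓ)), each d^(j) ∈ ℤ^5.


Via rank(M_{q-1}∘⋯∘M_p): M ≅ I[1,1], I[1,5], I[3,4], I[4,5]^2.
μ_θ-semistable layers: μ^(1)=29; μ^(2)=19; μ^(3)=5; μ^(4)=-37; μ^(5)=-49

((0, 0, 1, 1, 0); (0, 0, 1, 1, 1); (0, 0, 0, 2, 2); (0, 1, 0, 0, 0); (2, 0, 0, 0, 0))


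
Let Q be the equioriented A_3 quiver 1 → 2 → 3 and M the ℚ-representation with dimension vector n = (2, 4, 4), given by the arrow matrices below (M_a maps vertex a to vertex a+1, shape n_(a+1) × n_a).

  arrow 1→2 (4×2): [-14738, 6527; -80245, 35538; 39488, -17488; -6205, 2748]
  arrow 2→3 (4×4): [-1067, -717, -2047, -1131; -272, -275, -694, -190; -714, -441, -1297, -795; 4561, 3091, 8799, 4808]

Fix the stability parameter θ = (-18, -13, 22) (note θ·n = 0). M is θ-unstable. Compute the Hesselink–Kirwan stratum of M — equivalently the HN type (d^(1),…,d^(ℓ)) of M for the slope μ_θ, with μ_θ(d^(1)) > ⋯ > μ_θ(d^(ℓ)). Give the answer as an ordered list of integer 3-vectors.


Barcode: M ≅ I[1,3]^2, I[2,3]^2. HN layers by μ_θ (3 steps, strictly decreasing):
  μ^(1)=22; μ^(2)=-13; μ^(3)=-18

((0, 0, 4); (0, 4, 0); (2, 0, 0))


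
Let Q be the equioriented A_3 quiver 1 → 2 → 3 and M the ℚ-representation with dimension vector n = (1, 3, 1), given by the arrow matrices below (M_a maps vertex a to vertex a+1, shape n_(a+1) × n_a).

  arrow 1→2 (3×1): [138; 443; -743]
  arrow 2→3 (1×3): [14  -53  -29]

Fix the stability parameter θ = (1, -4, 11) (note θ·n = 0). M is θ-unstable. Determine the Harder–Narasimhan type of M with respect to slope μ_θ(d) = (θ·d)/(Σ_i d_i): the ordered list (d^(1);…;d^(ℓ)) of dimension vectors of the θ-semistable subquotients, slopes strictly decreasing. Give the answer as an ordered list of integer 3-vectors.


Barcode: M ≅ I[1,2], I[2,2], I[2,3]. HN layers by μ_θ (3 steps, strictly decreasing):
  μ^(1)=11; μ^(2)=-3/2; μ^(3)=-4

((0, 0, 1); (1, 1, 0); (0, 2, 0))


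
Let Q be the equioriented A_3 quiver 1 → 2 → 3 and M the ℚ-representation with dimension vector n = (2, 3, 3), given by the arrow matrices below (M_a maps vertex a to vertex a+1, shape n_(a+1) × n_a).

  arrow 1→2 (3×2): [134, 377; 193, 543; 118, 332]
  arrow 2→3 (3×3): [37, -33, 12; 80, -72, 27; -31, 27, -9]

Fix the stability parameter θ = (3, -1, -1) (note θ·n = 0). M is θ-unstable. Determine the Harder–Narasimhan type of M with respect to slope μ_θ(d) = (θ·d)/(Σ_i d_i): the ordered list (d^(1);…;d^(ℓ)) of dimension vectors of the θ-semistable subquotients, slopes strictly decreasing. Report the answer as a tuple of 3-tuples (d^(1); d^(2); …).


Barcode: M ≅ I[1,2], I[1,3], I[2,3], I[3,3]. HN layers by μ_θ (3 steps, strictly decreasing):
  μ^(1)=1; μ^(2)=1/3; μ^(3)=-1

((1, 1, 0); (1, 1, 1); (0, 1, 2))


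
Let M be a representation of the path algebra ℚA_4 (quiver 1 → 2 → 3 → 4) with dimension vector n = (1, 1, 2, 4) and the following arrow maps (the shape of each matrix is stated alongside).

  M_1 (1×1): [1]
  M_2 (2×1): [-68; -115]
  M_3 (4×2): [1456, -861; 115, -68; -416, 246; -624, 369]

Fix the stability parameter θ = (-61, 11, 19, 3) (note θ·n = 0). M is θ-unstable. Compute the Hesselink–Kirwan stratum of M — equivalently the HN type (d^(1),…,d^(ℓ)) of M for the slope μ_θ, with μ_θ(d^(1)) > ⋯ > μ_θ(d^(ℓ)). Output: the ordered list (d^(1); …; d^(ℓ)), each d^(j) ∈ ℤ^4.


Interval decomposition of M: I[1,4], I[3,4], I[4,4]^2.
HN type (ℓ=3): μ^(1)=11; μ^(2)=3; μ^(3)=-61

((0, 1, 2, 2); (0, 0, 0, 2); (1, 0, 0, 0))


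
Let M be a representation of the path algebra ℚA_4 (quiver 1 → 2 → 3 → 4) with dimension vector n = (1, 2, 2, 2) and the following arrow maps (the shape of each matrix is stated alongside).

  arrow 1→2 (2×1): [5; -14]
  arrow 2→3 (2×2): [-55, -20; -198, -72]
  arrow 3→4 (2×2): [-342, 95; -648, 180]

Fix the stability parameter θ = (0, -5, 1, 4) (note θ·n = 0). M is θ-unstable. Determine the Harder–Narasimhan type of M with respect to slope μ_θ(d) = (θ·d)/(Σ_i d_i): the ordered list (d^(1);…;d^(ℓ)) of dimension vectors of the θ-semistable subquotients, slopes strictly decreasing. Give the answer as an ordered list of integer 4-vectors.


Interval decomposition of M: I[1,3], I[2,2], I[3,4], I[4,4].
HN type (ℓ=4): μ^(1)=4; μ^(2)=1; μ^(3)=-5/2; μ^(4)=-5

((0, 0, 0, 2); (0, 0, 2, 0); (1, 1, 0, 0); (0, 1, 0, 0))
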